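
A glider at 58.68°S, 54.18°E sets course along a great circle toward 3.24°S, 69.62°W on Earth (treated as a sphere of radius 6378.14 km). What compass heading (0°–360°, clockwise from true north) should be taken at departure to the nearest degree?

239°

Δλ = -123.800° = -2.1607 rad.
y = sin Δλ · cos φ₂ = (-0.8310)(0.9984) = -0.8297
x = cos φ₁ sin φ₂ − sin φ₁ cos φ₂ cos Δλ = (0.5198)(-0.0565) − (-0.8543)(0.9984)(-0.5563) = -0.5039
θ = atan2(y, x) = -121.27°; adding 360° gives 239°.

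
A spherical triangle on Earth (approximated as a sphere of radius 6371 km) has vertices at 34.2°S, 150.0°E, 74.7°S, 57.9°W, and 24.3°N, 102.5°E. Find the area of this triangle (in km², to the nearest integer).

40029005 km²

Side lengths (central angles): a = 2.2440, b = 1.2891, c = 1.2140 rad; semiperimeter s = 2.3736.
By l'Huilier's theorem, tan(E/4) = √[tan(s/2) tan((s−a)/2) tan((s−b)/2) tan((s−c)/2)], giving spherical excess E = 0.9862 rad.
Area = E·R² = 0.9862 × (6371)² ≈ 40029005 km².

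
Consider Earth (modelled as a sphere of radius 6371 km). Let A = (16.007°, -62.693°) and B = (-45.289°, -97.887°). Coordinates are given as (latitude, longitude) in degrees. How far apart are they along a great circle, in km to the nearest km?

With latitudes φ₁ = 16.007°, φ₂ = -45.289° and longitude difference Δλ = -35.194°:
cos c = sin φ₁ sin φ₂ + cos φ₁ cos φ₂ cos Δλ = (0.2758)(-0.7107) + (0.9612)(0.7035)(0.8172) = 0.35667,
so c = arccos(0.35667) = 1.20610 rad.
Distance = R·c = 6371 × 1.2061 ≈ 7684 km.

7684 km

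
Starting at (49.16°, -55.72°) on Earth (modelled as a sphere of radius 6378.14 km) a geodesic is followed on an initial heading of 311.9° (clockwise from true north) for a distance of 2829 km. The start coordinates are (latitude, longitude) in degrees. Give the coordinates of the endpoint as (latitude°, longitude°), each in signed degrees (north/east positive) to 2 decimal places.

60.55°, -96.23°

Angular distance δ = d/R = 2829/6378.14 = 0.44355 rad; initial bearing θ = 5.4437 rad.
sin φ₂ = sin φ₁ cos δ + cos φ₁ sin δ cos θ = (0.7565)(0.9032) + (0.6539)(0.4291)(0.6678) = 0.8708, so φ₂ = 60.55°.
Δλ = atan2(sin θ sin δ cos φ₁, cos δ − sin φ₁ sin φ₂) = atan2(-0.2089, 0.2445) = -40.511°.
λ₂ = -55.720° − 40.511° = -96.23°.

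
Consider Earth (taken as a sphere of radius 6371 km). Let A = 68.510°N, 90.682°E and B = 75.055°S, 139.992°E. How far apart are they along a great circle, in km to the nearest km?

With latitudes φ₁ = 68.510°, φ₂ = -75.055° and longitude difference Δλ = 49.310°:
cos c = sin φ₁ sin φ₂ + cos φ₁ cos φ₂ cos Δλ = (0.9305)(-0.9662) + (0.3663)(0.2579)(0.6520) = -0.83741,
so c = arccos(-0.83741) = 2.56333 rad.
Distance = R·c = 6371 × 2.5633 ≈ 16331 km.

16331 km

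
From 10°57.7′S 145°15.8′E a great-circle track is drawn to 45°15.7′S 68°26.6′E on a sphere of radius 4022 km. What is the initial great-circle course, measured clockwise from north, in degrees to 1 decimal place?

With φ₁ = -0.1913, φ₂ = -0.7900, Δλ = -1.3408 rad, the forward-azimuth formula gives
θ = atan2( sin Δλ cos φ₂ , cos φ₁ sin φ₂ − sin φ₁ cos φ₂ cos Δλ ) = atan2(-0.6853, -0.6669) = -134.22°.
Adding 360° brings this into [0°, 360°): 225.8°.

225.8°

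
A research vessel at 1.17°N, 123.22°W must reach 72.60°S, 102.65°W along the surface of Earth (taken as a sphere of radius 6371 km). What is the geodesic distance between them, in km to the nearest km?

8329 km

With latitudes φ₁ = 1.170°, φ₂ = -72.600° and longitude difference Δλ = 20.570°:
cos c = sin φ₁ sin φ₂ + cos φ₁ cos φ₂ cos Δλ = (0.0204)(-0.9542) + (0.9998)(0.2990)(0.9362) = 0.26043,
so c = arccos(0.26043) = 1.30733 rad.
Distance = R·c = 6371 × 1.3073 ≈ 8329 km.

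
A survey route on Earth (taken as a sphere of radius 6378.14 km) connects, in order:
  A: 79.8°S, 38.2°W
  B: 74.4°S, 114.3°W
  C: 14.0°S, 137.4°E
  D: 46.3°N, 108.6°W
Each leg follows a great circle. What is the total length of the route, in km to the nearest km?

23854 km

Leg A→B: central angle 0.2860 rad, distance 1824.1 km.
Leg B→C: central angle 1.4191 rad, distance 9051.4 km.
Leg C→D: central angle 2.0348 rad, distance 12978.5 km.
Total: 1824.1 + 9051.4 + 12978.5 ≈ 23854 km.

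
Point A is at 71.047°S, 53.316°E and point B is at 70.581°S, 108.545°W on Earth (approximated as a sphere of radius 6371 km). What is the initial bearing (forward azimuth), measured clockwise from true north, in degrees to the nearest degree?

190°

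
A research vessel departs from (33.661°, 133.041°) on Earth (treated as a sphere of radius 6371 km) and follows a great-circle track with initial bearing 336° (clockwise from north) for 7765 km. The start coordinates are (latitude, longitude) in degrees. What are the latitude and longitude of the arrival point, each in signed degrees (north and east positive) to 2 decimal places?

64.80°, 16.78°

Angular distance δ = d/R = 7765/6371 = 1.21880 rad; initial bearing θ = 5.8643 rad.
sin φ₂ = sin φ₁ cos δ + cos φ₁ sin δ cos θ = (0.5543)(0.3448) + (0.8323)(0.9387)(0.9135) = 0.9049, so φ₂ = 64.80°.
Δλ = atan2(sin θ sin δ cos φ₁, cos δ − sin φ₁ sin φ₂) = atan2(-0.3178, -0.1568) = -116.258°.
λ₂ = 133.041° − 116.258° = 16.78°.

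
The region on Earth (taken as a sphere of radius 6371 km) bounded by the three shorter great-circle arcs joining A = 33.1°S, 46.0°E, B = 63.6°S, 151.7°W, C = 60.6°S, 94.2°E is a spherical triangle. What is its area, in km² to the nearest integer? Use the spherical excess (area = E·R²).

8939130 km²

Side lengths (central angles): a = 0.8076, b = 0.7229, c = 1.4361 rad; semiperimeter s = 1.4833.
By l'Huilier's theorem, tan(E/4) = √[tan(s/2) tan((s−a)/2) tan((s−b)/2) tan((s−c)/2)], giving spherical excess E = 0.2202 rad.
Area = E·R² = 0.2202 × (6371)² ≈ 8939130 km².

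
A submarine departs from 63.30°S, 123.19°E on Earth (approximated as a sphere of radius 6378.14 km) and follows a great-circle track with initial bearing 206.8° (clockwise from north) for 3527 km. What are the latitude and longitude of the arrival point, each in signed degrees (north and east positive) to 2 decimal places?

Angular distance δ = d/R = 3527/6378.14 = 0.55298 rad; initial bearing θ = 3.6093 rad.
sin φ₂ = sin φ₁ cos δ + cos φ₁ sin δ cos θ = (-0.8934)(0.8510) + (0.4493)(0.5252)(-0.8926) = -0.9709, so φ₂ = -76.14°.
Δλ = atan2(sin θ sin δ cos φ₁, cos δ − sin φ₁ sin φ₂) = atan2(-0.1064, -0.0164) = -98.755°.
λ₂ = 123.190° − 98.755° = 24.44°.

-76.14°, 24.44°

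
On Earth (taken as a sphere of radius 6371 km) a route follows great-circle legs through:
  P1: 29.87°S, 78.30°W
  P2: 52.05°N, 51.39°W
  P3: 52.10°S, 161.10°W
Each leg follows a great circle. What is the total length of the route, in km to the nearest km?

Leg P1→P2: central angle 1.4879 rad, distance 9479.3 km.
Leg P2→P3: central angle 2.4183 rad, distance 15407.0 km.
Total: 9479.3 + 15407.0 ≈ 24886 km.

24886 km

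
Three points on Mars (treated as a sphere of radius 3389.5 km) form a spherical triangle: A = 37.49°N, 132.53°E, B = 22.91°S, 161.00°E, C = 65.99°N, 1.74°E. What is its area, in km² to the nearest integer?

3111754 km²

Side lengths (central angles): a = 2.3548, b = 1.2185, c = 1.1532 rad; semiperimeter s = 2.3633.
By l'Huilier's theorem, tan(E/4) = √[tan(s/2) tan((s−a)/2) tan((s−b)/2) tan((s−c)/2)], giving spherical excess E = 0.2709 rad.
Area = E·R² = 0.2709 × (3389.5)² ≈ 3111754 km².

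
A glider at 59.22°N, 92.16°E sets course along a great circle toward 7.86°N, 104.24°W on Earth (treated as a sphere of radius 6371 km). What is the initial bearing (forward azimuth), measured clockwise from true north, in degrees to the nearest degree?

With φ₁ = 1.0336, φ₂ = 0.1372, Δλ = 2.8554 rad, the forward-azimuth formula gives
θ = atan2( sin Δλ cos φ₂ , cos φ₁ sin φ₂ − sin φ₁ cos φ₂ cos Δλ ) = atan2(0.2797, 0.8864) = 17.51°.
So the initial bearing is 18°.

18°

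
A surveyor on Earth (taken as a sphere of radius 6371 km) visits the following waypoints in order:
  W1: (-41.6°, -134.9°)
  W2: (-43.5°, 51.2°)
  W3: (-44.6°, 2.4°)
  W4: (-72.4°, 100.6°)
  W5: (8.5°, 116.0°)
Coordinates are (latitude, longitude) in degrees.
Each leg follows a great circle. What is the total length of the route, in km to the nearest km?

Leg W1→W2: central angle 1.6532 rad, distance 10532.8 km.
Leg W2→W3: central angle 0.6032 rad, distance 3842.9 km.
Leg W3→W4: central angle 0.8781 rad, distance 5594.7 km.
Leg W4→W5: central angle 1.4228 rad, distance 9064.9 km.
Total: 10532.8 + 3842.9 + 5594.7 + 9064.9 ≈ 29035 km.

29035 km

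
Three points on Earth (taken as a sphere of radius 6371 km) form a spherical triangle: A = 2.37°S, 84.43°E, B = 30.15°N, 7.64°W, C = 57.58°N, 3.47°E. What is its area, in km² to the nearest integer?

Side lengths (central angles): a = 0.4973, b = 1.5215, c = 1.6228 rad; semiperimeter s = 1.8208.
By l'Huilier's theorem, tan(E/4) = √[tan(s/2) tan((s−a)/2) tan((s−b)/2) tan((s−c)/2)], giving spherical excess E = 0.4877 rad.
Area = E·R² = 0.4877 × (6371)² ≈ 19797116 km².

19797116 km²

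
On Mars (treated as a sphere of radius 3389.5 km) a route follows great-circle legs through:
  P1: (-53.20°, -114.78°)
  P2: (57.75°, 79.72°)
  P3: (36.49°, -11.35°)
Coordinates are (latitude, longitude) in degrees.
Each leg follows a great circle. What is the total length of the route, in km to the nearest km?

Leg P1→P2: central angle 2.9781 rad, distance 10094.3 km.
Leg P2→P3: central angle 1.0530 rad, distance 3569.3 km.
Total: 10094.3 + 3569.3 ≈ 13664 km.

13664 km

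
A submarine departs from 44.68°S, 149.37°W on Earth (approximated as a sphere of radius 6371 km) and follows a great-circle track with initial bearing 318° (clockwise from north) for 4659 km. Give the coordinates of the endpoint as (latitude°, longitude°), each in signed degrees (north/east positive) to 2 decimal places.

Angular distance δ = d/R = 4659/6371 = 0.73128 rad; initial bearing θ = 5.5501 rad.
sin φ₂ = sin φ₁ cos δ + cos φ₁ sin δ cos θ = (-0.7031)(0.7443) + (0.7110)(0.6678)(0.7431) = -0.1705, so φ₂ = -9.82°.
Δλ = atan2(sin θ sin δ cos φ₁, cos δ − sin φ₁ sin φ₂) = atan2(-0.3177, 0.6244) = -26.969°.
λ₂ = -149.370° − 26.969° = -176.34°.

-9.82°, -176.34°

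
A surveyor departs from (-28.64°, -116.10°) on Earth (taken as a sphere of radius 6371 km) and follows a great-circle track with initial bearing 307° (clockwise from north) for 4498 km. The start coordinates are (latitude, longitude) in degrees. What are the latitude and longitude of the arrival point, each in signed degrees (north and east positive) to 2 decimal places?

-1.26°, -147.32°

Angular distance δ = d/R = 4498/6371 = 0.70601 rad; initial bearing θ = 5.3582 rad.
sin φ₂ = sin φ₁ cos δ + cos φ₁ sin δ cos θ = (-0.4793)(0.7610) + (0.8776)(0.6488)(0.6018) = -0.0220, so φ₂ = -1.26°.
Δλ = atan2(sin θ sin δ cos φ₁, cos δ − sin φ₁ sin φ₂) = atan2(-0.4548, 0.7504) = -31.217°.
λ₂ = -116.100° − 31.217° = -147.32°.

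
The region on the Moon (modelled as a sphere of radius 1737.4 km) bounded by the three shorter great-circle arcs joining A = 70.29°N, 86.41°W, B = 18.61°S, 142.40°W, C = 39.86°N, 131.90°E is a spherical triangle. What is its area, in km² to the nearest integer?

Side lengths (central angles): a = 1.7214, b = 1.1590, c = 1.6927 rad; semiperimeter s = 2.2866.
By l'Huilier's theorem, tan(E/4) = √[tan(s/2) tan((s−a)/2) tan((s−b)/2) tan((s−c)/2)], giving spherical excess E = 1.3506 rad.
Area = E·R² = 1.3506 × (1737.4)² ≈ 4077014 km².

4077014 km²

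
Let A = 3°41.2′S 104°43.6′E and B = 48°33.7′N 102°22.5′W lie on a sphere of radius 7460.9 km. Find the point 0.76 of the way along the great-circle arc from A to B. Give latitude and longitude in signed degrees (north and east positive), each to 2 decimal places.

66.65°, -152.50°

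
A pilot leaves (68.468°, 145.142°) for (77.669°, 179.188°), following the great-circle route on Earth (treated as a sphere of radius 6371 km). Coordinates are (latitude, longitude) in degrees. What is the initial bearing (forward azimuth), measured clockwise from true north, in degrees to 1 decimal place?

31.7°

Δλ = 34.046° = 0.5942 rad.
y = sin Δλ · cos φ₂ = (0.5599)(0.2136) = 0.1196
x = cos φ₁ sin φ₂ − sin φ₁ cos φ₂ cos Δλ = (0.3670)(0.9769) − (0.9302)(0.2136)(0.8286) = 0.1940
θ = atan2(y, x) = 31.65°, so the bearing is 31.7°.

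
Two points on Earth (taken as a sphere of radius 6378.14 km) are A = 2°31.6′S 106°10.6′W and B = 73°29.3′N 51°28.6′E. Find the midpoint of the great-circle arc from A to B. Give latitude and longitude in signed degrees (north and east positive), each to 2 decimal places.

50.87°, -97.83°

Central angle δ = 1.8806 rad. Interpolating on the sphere with fraction f = 0.5:
P = [sin((1−f)δ)·A + sin(fδ)·B] / sin δ = 0.8481·A + 0.8481·B in Cartesian coordinates,
giving P = (-0.0859, -0.6252, 0.7758), i.e. latitude 50.87°, longitude -97.83°.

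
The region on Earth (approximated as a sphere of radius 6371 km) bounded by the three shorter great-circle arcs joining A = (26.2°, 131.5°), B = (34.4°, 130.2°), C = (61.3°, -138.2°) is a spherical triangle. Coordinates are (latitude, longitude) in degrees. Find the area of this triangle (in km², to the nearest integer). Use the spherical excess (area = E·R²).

Side lengths (central angles): a = 1.0650, b = 1.1756, c = 0.1444 rad; semiperimeter s = 1.1925.
By l'Huilier's theorem, tan(E/4) = √[tan(s/2) tan((s−a)/2) tan((s−b)/2) tan((s−c)/2)], giving spherical excess E = 0.0582 rad.
Area = E·R² = 0.0582 × (6371)² ≈ 2364260 km².

2364260 km²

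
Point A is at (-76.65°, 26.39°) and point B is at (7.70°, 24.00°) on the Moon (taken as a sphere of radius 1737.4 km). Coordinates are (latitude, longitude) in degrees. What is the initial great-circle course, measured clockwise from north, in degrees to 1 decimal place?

357.6°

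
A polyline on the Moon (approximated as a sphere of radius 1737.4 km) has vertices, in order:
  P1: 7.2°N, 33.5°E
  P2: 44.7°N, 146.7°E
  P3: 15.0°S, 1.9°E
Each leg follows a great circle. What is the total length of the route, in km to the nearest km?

7245 km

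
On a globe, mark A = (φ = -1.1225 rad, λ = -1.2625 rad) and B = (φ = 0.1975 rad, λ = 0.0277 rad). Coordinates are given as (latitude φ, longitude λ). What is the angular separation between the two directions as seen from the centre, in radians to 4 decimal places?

In radians: φ₁ = -1.1225, φ₂ = 0.1975, Δλ = 73.923° = 1.2902 rad.
Haversine: a = sin²(Δφ/2) + cos φ₁ cos φ₂ sin²(Δλ/2) = 0.3759 + (0.4334)(0.9806)(0.3615) = 0.52957.
Central angle c = 2·arcsin(√a) = 1.62996 rad.
So the angular separation is 1.6300 rad.

1.6300 rad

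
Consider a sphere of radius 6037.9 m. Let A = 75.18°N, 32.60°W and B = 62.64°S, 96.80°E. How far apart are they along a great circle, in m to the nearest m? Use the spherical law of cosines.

With latitudes φ₁ = 75.180°, φ₂ = -62.640° and longitude difference Δλ = 129.400°:
cos c = sin φ₁ sin φ₂ + cos φ₁ cos φ₂ cos Δλ = (0.9667)(-0.8881) + (0.2558)(0.4596)(-0.6347) = -0.93321,
so c = arccos(-0.93321) = 2.77403 rad.
Distance = R·c = 6037.9 × 2.7740 ≈ 16749 m.

16749 m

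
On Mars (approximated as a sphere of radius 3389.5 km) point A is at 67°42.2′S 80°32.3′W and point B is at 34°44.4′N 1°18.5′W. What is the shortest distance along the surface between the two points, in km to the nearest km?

6979 km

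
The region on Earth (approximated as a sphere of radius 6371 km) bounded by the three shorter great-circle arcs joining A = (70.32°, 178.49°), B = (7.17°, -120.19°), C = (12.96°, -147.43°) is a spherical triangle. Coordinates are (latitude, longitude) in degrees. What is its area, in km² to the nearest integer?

Side lengths (central angles): a = 0.4785, b = 1.0667, c = 1.2892 rad; semiperimeter s = 1.4172.
By l'Huilier's theorem, tan(E/4) = √[tan(s/2) tan((s−a)/2) tan((s−b)/2) tan((s−c)/2)], giving spherical excess E = 0.2805 rad.
Area = E·R² = 0.2805 × (6371)² ≈ 11385931 km².

11385931 km²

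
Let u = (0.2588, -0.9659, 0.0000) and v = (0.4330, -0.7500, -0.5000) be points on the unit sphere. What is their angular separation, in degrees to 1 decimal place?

33.2°

u·v = 0.8365; |u| = 1.0000, |v| = 1.0000.
cos θ = (u·v)/(|u||v|) = 0.8365, so θ = 33.2°.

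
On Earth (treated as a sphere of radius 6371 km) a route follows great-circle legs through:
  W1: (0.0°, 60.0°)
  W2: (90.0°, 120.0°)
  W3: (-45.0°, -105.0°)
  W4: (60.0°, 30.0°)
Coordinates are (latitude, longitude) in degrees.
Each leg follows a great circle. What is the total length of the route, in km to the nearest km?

Leg W1→W2: central angle 1.5708 rad, distance 10007.5 km.
Leg W2→W3: central angle 2.3562 rad, distance 15011.3 km.
Leg W3→W4: central angle 2.6107 rad, distance 16633.0 km.
Total: 10007.5 + 15011.3 + 16633.0 ≈ 41652 km.

41652 km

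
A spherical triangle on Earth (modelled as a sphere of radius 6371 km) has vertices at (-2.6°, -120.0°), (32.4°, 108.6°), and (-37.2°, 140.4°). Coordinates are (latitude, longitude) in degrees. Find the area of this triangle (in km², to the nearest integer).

77286185 km²

Side lengths (central angles): a = 1.3206, b = 1.6763, c = 2.1921 rad; semiperimeter s = 2.5945.
By l'Huilier's theorem, tan(E/4) = √[tan(s/2) tan((s−a)/2) tan((s−b)/2) tan((s−c)/2)], giving spherical excess E = 1.9041 rad.
Area = E·R² = 1.9041 × (6371)² ≈ 77286185 km².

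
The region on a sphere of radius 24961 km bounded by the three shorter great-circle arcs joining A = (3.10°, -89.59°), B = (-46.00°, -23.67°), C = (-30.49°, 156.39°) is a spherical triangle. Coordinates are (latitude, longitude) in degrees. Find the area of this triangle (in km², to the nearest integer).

Side lengths (central angles): a = 1.8066, b = 1.9581, c = 1.3242 rad; semiperimeter s = 2.5444.
By l'Huilier's theorem, tan(E/4) = √[tan(s/2) tan((s−a)/2) tan((s−b)/2) tan((s−c)/2)], giving spherical excess E = 1.9019 rad.
Area = E·R² = 1.9019 × (24961)² ≈ 1185001176 km².

1185001176 km²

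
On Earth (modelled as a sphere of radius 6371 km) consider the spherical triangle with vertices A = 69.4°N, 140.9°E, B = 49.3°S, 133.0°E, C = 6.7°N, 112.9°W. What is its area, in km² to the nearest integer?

Side lengths (central angles): a = 1.9315, b = 1.5591, c = 2.0742 rad; semiperimeter s = 2.7824.
By l'Huilier's theorem, tan(E/4) = √[tan(s/2) tan((s−a)/2) tan((s−b)/2) tan((s−c)/2)], giving spherical excess E = 2.7097 rad.
Area = E·R² = 2.7097 × (6371)² ≈ 109984009 km².

109984009 km²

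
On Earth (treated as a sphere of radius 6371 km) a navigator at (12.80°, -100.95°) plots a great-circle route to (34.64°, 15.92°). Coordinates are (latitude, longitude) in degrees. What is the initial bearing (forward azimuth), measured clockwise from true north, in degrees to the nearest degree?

49°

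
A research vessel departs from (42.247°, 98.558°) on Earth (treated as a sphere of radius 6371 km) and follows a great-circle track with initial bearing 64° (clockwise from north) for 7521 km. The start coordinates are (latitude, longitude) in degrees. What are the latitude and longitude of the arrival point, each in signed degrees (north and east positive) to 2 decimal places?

33.77°, -172.07°

Angular distance δ = d/R = 7521/6371 = 1.18051 rad; initial bearing θ = 1.1170 rad.
sin φ₂ = sin φ₁ cos δ + cos φ₁ sin δ cos θ = (0.6723)(0.3805) + (0.7403)(0.9248)(0.4384) = 0.5559, so φ₂ = 33.77°.
Δλ = atan2(sin θ sin δ cos φ₁, cos δ − sin φ₁ sin φ₂) = atan2(0.6153, 0.0067) = 89.375°.
λ₂ = 98.558° + 89.375° = 187.93° → -172.07° after wrapping to (−180°, 180°].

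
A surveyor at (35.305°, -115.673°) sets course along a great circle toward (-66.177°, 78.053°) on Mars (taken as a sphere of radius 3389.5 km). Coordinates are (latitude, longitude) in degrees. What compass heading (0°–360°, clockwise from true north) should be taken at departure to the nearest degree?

190°

Δλ = -166.274° = -2.9020 rad.
y = sin Δλ · cos φ₂ = (-0.2373)(0.4039) = -0.0958
x = cos φ₁ sin φ₂ − sin φ₁ cos φ₂ cos Δλ = (0.8161)(-0.9148) − (0.5779)(0.4039)(-0.9714) = -0.5198
θ = atan2(y, x) = -169.55°; adding 360° gives 190°.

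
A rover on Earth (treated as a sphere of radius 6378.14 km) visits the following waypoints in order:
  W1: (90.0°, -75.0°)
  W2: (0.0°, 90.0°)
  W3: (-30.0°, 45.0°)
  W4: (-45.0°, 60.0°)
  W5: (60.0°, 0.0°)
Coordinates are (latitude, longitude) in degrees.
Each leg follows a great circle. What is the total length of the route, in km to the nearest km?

30851 km

Leg W1→W2: central angle 1.5708 rad, distance 10018.8 km.
Leg W2→W3: central angle 0.9117 rad, distance 5815.2 km.
Leg W3→W4: central angle 0.3330 rad, distance 2124.0 km.
Leg W4→W5: central angle 2.0215 rad, distance 12893.4 km.
Total: 10018.8 + 5815.2 + 2124.0 + 12893.4 ≈ 30851 km.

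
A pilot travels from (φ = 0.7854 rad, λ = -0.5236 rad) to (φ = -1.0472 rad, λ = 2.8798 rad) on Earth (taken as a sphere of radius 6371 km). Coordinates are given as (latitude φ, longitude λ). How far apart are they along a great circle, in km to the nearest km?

Let φ₁ = 0.7854 rad, φ₂ = -1.0472 rad, and Δλ = -2.8798 rad.
Haversine: a = sin²(Δφ/2) + cos φ₁ cos φ₂ sin²(Δλ/2) = 0.6294 + (0.7071)(0.5000)(0.9830) = 0.97694.
Central angle c = 2·arcsin(√a) = 2.83670 rad.
Distance = R·c = 6371 × 2.8367 ≈ 18073 km.

18073 km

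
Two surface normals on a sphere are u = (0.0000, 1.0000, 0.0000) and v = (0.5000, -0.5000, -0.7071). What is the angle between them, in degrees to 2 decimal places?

u·v = -0.5000; |u| = 1.0000, |v| = 1.0000.
cos θ = (u·v)/(|u||v|) = -0.5000, so θ = 120.00°.

120.00°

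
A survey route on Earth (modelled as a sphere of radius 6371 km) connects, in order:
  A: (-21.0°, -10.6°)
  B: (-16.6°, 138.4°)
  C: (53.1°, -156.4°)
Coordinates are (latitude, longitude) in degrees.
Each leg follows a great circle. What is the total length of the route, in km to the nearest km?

Leg A→B: central angle 2.2976 rad, distance 14638.2 km.
Leg B→C: central angle 1.5579 rad, distance 9925.4 km.
Total: 14638.2 + 9925.4 ≈ 24564 km.

24564 km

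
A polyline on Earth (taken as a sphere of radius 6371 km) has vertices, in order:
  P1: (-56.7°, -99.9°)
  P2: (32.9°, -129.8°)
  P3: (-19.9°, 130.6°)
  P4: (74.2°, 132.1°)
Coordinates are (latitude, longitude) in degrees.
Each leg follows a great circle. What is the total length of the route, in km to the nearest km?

32878 km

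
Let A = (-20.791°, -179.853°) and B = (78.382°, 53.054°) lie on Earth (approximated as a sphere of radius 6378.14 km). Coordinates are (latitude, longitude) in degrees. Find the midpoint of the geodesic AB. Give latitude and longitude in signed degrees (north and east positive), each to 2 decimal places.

36.99°, 168.98°

The central angle between A and B is δ = 2.0502 rad.
With f = 0.5, the slerp weights are sin((1−f)δ)/sin δ = 0.9634 and sin(fδ)/sin δ = 0.9634.
Weighted sum of the unit vectors: (0.9634)·(-0.9349,-0.0024,-0.3550) + (0.9634)·(0.1210,0.1609,0.9795) = (-0.7840, 0.1527, 0.6017).
Converting back: φ = atan2(z, √(x²+y²)) = 36.99°, λ = atan2(y, x) = 168.98°.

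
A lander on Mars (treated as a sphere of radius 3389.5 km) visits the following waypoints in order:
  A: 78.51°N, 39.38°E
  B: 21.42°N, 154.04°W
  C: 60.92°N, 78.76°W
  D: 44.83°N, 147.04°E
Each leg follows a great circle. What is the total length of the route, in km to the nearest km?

12540 km

Leg A→B: central angle 1.3923 rad, distance 4719.3 km.
Leg B→C: central angle 1.1217 rad, distance 3802.1 km.
Leg C→D: central angle 1.1855 rad, distance 4018.3 km.
Total: 4719.3 + 3802.1 + 4018.3 ≈ 12540 km.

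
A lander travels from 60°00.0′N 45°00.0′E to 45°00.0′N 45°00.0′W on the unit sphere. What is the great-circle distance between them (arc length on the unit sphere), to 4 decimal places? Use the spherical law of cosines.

0.9117

In radians: φ₁ = 1.0472, φ₂ = 0.7854, Δλ = -90.000° = -1.5708 rad.
cos c = sin φ₁ sin φ₂ + cos φ₁ cos φ₂ cos Δλ = (0.8660)(0.7071) + (0.5000)(0.7071)(0.0000) = 0.61237,
so c = arccos(0.61237) = 0.91174 rad.
On the unit sphere the arc length equals the central angle: 0.9117.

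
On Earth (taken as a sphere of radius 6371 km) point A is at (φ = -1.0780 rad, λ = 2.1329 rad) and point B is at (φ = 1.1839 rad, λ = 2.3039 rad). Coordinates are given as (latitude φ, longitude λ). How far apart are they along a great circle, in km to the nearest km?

14432 km

In radians: φ₁ = -1.0780, φ₂ = 1.1839, Δλ = 9.798° = 0.1710 rad.
cos c = sin φ₁ sin φ₂ + cos φ₁ cos φ₂ cos Δλ = (-0.8810)(0.9261) + (0.4731)(0.3773)(0.9854) = -0.63999,
so c = arccos(-0.63999) = 2.26528 rad.
Distance = R·c = 6371 × 2.2653 ≈ 14432 km.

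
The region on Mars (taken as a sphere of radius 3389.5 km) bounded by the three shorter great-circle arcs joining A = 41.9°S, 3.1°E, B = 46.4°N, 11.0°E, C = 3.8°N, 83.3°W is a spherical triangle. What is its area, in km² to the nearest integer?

17775177 km²

Side lengths (central angles): a = 1.5744, b = 1.5684, c = 1.5460 rad; semiperimeter s = 2.3444.
By l'Huilier's theorem, tan(E/4) = √[tan(s/2) tan((s−a)/2) tan((s−b)/2) tan((s−c)/2)], giving spherical excess E = 1.5472 rad.
Area = E·R² = 1.5472 × (3389.5)² ≈ 17775177 km².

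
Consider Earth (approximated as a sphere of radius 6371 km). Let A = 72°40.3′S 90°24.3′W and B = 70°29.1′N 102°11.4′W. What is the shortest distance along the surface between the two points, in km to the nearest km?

Let φ₁ = -1.2684 rad, φ₂ = 1.2302 rad, and Δλ = -0.2057 rad.
cos c = sin φ₁ sin φ₂ + cos φ₁ cos φ₂ cos Δλ = (-0.9546)(0.9426) + (0.2978)(0.3341)(0.9789) = -0.80238,
so c = arccos(-0.80238) = 2.50206 rad.
Distance = R·c = 6371 × 2.5021 ≈ 15941 km.

15941 km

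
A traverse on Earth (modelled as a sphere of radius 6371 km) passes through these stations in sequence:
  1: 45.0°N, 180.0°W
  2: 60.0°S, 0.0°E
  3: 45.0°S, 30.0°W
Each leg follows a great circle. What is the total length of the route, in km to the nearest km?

20936 km

Leg 1→2: central angle 2.8798 rad, distance 18347.2 km.
Leg 2→3: central angle 0.4064 rad, distance 2589.0 km.
Total: 18347.2 + 2589.0 ≈ 20936 km.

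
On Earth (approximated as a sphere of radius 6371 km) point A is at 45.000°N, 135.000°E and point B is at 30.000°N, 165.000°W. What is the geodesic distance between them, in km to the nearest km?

5417 km

Let φ₁ = 0.7854 rad, φ₂ = 0.5236 rad, and Δλ = 1.0472 rad.
cos c = sin φ₁ sin φ₂ + cos φ₁ cos φ₂ cos Δλ = (0.7071)(0.5000) + (0.7071)(0.8660)(0.5000) = 0.65974,
so c = arccos(0.65974) = 0.85032 rad.
Distance = R·c = 6371 × 0.8503 ≈ 5417 km.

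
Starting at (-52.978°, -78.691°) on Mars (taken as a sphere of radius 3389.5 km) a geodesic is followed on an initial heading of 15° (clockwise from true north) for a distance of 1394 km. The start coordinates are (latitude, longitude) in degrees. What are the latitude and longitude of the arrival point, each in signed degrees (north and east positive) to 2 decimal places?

-29.95°, -71.83°

Angular distance δ = d/R = 1394/3389.5 = 0.41127 rad; initial bearing θ = 0.2618 rad.
sin φ₂ = sin φ₁ cos δ + cos φ₁ sin δ cos θ = (-0.7984)(0.9166) + (0.6021)(0.3998)(0.9659) = -0.4993, so φ₂ = -29.95°.
Δλ = atan2(sin θ sin δ cos φ₁, cos δ − sin φ₁ sin φ₂) = atan2(0.0623, 0.5180) = 6.859°.
λ₂ = -78.691° + 6.859° = -71.83°.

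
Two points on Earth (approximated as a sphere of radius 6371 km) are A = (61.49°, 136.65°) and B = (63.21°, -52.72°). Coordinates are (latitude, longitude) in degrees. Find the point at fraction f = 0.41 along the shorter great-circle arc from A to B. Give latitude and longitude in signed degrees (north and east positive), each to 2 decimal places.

Central angle δ = 0.9617 rad. Interpolating on the sphere with fraction f = 0.41:
P = [sin((1−f)δ)·A + sin(fδ)·B] / sin δ = 0.6553·A + 0.4684·B in Cartesian coordinates,
giving P = (-0.0996, 0.0467, 0.9939), i.e. latitude 83.69°, longitude 154.86°.

83.69°, 154.86°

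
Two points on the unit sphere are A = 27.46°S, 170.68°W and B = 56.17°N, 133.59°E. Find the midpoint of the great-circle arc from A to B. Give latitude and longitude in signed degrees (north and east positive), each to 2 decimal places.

16.03°, 168.36°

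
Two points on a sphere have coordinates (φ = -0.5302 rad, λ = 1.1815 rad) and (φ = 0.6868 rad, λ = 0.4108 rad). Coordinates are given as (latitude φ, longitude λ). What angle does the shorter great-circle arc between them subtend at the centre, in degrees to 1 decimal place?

80.9°

Let φ₁ = -0.5302 rad, φ₂ = 0.6868 rad, and Δλ = -0.7707 rad.
Haversine: a = sin²(Δφ/2) + cos φ₁ cos φ₂ sin²(Δλ/2) = 0.3268 + (0.8627)(0.7733)(0.1413) = 0.42102.
Central angle c = 2·arcsin(√a) = 1.41218 rad.
So the angular separation is 80.9°.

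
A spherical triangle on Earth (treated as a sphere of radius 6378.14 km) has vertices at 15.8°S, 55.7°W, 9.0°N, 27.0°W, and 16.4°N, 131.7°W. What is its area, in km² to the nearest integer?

Side lengths (central angles): a = 1.7683, b = 1.4238, c = 0.6583 rad; semiperimeter s = 1.9253.
By l'Huilier's theorem, tan(E/4) = √[tan(s/2) tan((s−a)/2) tan((s−b)/2) tan((s−c)/2)], giving spherical excess E = 0.5789 rad.
Area = E·R² = 0.5789 × (6378.14)² ≈ 23548360 km².

23548360 km²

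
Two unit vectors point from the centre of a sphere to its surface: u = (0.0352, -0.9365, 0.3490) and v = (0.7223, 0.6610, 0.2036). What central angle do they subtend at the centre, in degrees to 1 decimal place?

121.5°

u·v = -0.5225; |u| = 1.0000, |v| = 1.0000.
cos θ = (u·v)/(|u||v|) = -0.5225, so θ = 121.5°.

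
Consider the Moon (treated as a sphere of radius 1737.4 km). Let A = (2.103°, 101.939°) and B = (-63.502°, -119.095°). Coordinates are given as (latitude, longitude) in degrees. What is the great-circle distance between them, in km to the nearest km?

In radians: φ₁ = 0.0367, φ₂ = -1.1083, Δλ = 138.966° = 2.4254 rad.
cos c = sin φ₁ sin φ₂ + cos φ₁ cos φ₂ cos Δλ = (0.0367)(-0.8949) + (0.9993)(0.4462)(-0.7543) = -0.36917,
so c = arccos(-0.36917) = 1.94891 rad.
Distance = R·c = 1737.4 × 1.9489 ≈ 3386 km.

3386 km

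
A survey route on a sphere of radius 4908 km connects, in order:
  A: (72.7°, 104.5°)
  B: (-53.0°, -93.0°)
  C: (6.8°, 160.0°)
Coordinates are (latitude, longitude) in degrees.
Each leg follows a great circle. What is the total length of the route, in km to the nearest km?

22662 km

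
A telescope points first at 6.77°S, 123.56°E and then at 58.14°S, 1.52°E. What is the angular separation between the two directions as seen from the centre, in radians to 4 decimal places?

1.7497 rad

With latitudes φ₁ = -6.770°, φ₂ = -58.140° and longitude difference Δλ = -122.040°:
cos c = sin φ₁ sin φ₂ + cos φ₁ cos φ₂ cos Δλ = (-0.1179)(-0.8493) + (0.9930)(0.5278)(-0.5305) = -0.17795,
so c = arccos(-0.17795) = 1.74970 rad.
So the angular separation is 1.7497 rad.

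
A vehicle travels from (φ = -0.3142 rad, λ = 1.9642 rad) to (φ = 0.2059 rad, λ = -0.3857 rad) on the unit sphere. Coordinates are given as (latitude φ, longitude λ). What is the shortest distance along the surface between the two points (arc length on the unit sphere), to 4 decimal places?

With latitudes φ₁ = -18.002°, φ₂ = 11.797° and longitude difference Δλ = -134.639°:
cos c = sin φ₁ sin φ₂ + cos φ₁ cos φ₂ cos Δλ = (-0.3091)(0.2044) + (0.9510)(0.9789)(-0.7026) = -0.71731,
so c = arccos(-0.71731) = 2.37074 rad.
On the unit sphere the arc length equals the central angle: 2.3707.

2.3707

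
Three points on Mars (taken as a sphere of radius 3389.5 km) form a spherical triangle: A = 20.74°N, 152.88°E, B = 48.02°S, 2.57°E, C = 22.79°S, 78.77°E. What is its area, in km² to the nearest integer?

8564047 km²

Side lengths (central angles): a = 1.1207, b = 1.4717, c = 2.5093 rad; semiperimeter s = 2.5509.
By l'Huilier's theorem, tan(E/4) = √[tan(s/2) tan((s−a)/2) tan((s−b)/2) tan((s−c)/2)], giving spherical excess E = 0.7454 rad.
Area = E·R² = 0.7454 × (3389.5)² ≈ 8564047 km².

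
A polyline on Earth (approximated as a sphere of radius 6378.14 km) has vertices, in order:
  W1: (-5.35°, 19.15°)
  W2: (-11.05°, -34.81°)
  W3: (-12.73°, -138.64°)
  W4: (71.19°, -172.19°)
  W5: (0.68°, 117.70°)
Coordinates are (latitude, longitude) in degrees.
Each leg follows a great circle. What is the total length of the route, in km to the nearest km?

36110 km

Leg W1→W2: central angle 0.9363 rad, distance 5971.7 km.
Leg W2→W3: central angle 1.7585 rad, distance 11216.0 km.
Leg W3→W4: central angle 1.5172 rad, distance 9677.2 km.
Leg W4→W5: central angle 1.4496 rad, distance 9245.6 km.
Total: 5971.7 + 11216.0 + 9677.2 + 9245.6 ≈ 36110 km.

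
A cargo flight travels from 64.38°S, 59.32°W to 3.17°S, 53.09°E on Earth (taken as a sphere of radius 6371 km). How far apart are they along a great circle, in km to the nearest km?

In radians: φ₁ = -1.1236, φ₂ = -0.0553, Δλ = 112.410° = 1.9619 rad.
cos c = sin φ₁ sin φ₂ + cos φ₁ cos φ₂ cos Δλ = (-0.9017)(-0.0553) + (0.4324)(0.9985)(-0.3812) = -0.11473,
so c = arccos(-0.11473) = 1.68578 rad.
Distance = R·c = 6371 × 1.6858 ≈ 10740 km.

10740 km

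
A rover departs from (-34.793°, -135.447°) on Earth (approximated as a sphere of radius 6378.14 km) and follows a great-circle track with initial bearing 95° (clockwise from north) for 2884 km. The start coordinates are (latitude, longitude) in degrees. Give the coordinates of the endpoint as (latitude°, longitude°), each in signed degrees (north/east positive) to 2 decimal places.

-32.99°, -104.19°

Angular distance δ = d/R = 2884/6378.14 = 0.45217 rad; initial bearing θ = 1.6581 rad.
sin φ₂ = sin φ₁ cos δ + cos φ₁ sin δ cos θ = (-0.5706)(0.8995) + (0.8212)(0.4369)(-0.0872) = -0.5445, so φ₂ = -32.99°.
Δλ = atan2(sin θ sin δ cos φ₁, cos δ − sin φ₁ sin φ₂) = atan2(0.3574, 0.5888) = 31.261°.
λ₂ = -135.447° + 31.261° = -104.19°.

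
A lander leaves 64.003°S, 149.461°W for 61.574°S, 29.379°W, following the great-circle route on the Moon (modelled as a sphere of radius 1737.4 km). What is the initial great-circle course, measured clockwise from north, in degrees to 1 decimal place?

145.5°

Δλ = 120.082° = 2.0958 rad.
y = sin Δλ · cos φ₂ = (0.8653)(0.4760) = 0.4119
x = cos φ₁ sin φ₂ − sin φ₁ cos φ₂ cos Δλ = (0.4383)(-0.8794) − (-0.8988)(0.4760)(-0.5012) = -0.5999
θ = atan2(y, x) = 145.53°, so the bearing is 145.5°.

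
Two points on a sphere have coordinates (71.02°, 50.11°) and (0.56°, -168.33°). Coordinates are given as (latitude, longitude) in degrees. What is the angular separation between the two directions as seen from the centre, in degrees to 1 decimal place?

Let φ₁ = 1.2395 rad, φ₂ = 0.0098 rad, and Δλ = 2.4707 rad.
Haversine: a = sin²(Δφ/2) + cos φ₁ cos φ₂ sin²(Δλ/2) = 0.3328 + (0.3252)(1.0000)(0.8916) = 0.62275.
Central angle c = 2·arcsin(√a) = 1.81882 rad.
So the angular separation is 104.2°.

104.2°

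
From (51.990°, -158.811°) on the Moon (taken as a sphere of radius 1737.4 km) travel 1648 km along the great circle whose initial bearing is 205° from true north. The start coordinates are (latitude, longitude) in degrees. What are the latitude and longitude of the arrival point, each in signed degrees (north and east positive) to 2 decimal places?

Angular distance δ = d/R = 1648/1737.4 = 0.94854 rad; initial bearing θ = 3.5779 rad.
sin φ₂ = sin φ₁ cos δ + cos φ₁ sin δ cos θ = (0.7879)(0.5829) + (0.6158)(0.8126)(-0.9063) = 0.0057, so φ₂ = 0.33°.
Δλ = atan2(sin θ sin δ cos φ₁, cos δ − sin φ₁ sin φ₂) = atan2(-0.2115, 0.5783) = -20.085°.
λ₂ = -158.811° − 20.085° = -178.90°.

0.33°, -178.90°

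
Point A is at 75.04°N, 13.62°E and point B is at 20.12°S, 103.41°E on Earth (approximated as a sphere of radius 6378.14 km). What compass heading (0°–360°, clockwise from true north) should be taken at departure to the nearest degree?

Δλ = 89.790° = 1.5671 rad.
y = sin Δλ · cos φ₂ = (1.0000)(0.9390) = 0.9390
x = cos φ₁ sin φ₂ − sin φ₁ cos φ₂ cos Δλ = (0.2581)(-0.3440) − (0.9661)(0.9390)(0.0037) = -0.0921
θ = atan2(y, x) = 95.60°, so the bearing is 96°.

96°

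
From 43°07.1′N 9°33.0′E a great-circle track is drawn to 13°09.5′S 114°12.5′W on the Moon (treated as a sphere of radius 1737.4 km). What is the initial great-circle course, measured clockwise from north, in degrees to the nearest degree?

284°

With φ₁ = 0.7526, φ₂ = -0.2297, Δλ = -2.1600 rad, the forward-azimuth formula gives
θ = atan2( sin Δλ cos φ₂ , cos φ₁ sin φ₂ − sin φ₁ cos φ₂ cos Δλ ) = atan2(-0.8096, 0.2037) = -75.88°.
Adding 360° brings this into [0°, 360°): 284°.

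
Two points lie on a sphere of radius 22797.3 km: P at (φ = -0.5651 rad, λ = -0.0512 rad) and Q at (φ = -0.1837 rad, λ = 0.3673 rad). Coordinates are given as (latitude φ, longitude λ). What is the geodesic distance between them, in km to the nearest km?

12365 km

With latitudes φ₁ = -32.378°, φ₂ = -10.525° and longitude difference Δλ = 23.978°:
Haversine: a = sin²(Δφ/2) + cos φ₁ cos φ₂ sin²(Δλ/2) = 0.0359 + (0.8445)(0.9832)(0.0432) = 0.07176.
Central angle c = 2·arcsin(√a) = 0.54237 rad.
Distance = R·c = 22797.3 × 0.5424 ≈ 12365 km.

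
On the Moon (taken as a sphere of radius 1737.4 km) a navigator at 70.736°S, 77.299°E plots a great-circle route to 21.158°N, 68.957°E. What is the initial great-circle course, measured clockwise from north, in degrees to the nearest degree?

352°

With φ₁ = -1.2346, φ₂ = 0.3693, Δλ = -0.1456 rad, the forward-azimuth formula gives
θ = atan2( sin Δλ cos φ₂ , cos φ₁ sin φ₂ − sin φ₁ cos φ₂ cos Δλ ) = atan2(-0.1353, 0.9901) = -7.78°.
Adding 360° brings this into [0°, 360°): 352°.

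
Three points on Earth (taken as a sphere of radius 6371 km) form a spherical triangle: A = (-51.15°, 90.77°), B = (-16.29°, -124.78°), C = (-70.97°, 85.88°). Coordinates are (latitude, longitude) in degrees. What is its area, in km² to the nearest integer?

Side lengths (central angles): a = 1.5748, b = 0.3481, c = 1.8457 rad; semiperimeter s = 1.8843.
By l'Huilier's theorem, tan(E/4) = √[tan(s/2) tan((s−a)/2) tan((s−b)/2) tan((s−c)/2)], giving spherical excess E = 0.2528 rad.
Area = E·R² = 0.2528 × (6371)² ≈ 10261471 km².

10261471 km²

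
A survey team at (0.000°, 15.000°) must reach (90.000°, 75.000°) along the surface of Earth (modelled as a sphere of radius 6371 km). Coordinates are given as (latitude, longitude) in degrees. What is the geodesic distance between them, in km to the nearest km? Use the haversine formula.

Let φ₁ = 0.0000 rad, φ₂ = 1.5708 rad, and Δλ = 1.0472 rad.
Haversine: a = sin²(Δφ/2) + cos φ₁ cos φ₂ sin²(Δλ/2) = 0.5000 + (1.0000)(0.0000)(0.2500) = 0.50000.
Central angle c = 2·arcsin(√a) = 1.57080 rad.
Distance = R·c = 6371 × 1.5708 ≈ 10008 km.

10008 km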